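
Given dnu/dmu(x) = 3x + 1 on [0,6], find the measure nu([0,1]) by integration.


nu(A) = integral_A (dnu/dmu) dmu = integral_0^1 (3x + 1) dx
Step 1: Antiderivative F(x) = (3/2)x^2 + 1x
Step 2: F(1) = (3/2)*1^2 + 1*1 = 1.5 + 1 = 2.5
Step 3: F(0) = (3/2)*0^2 + 1*0 = 0.0 + 0 = 0.0
Step 4: nu([0,1]) = F(1) - F(0) = 2.5 - 0.0 = 2.5


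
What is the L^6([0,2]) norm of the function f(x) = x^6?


Step 1: ||f||_6 = (integral_0^2 |x^6|^6 dx)^(1/6)
     = (integral_0^2 x^36 dx)^(1/6)
Step 2: integral_0^2 x^36 dx = [x^37/(37)] from 0 to 2 = 2^37/37
     = 137438953472/37 = 3.714566e+09
Step 3: ||f||_6 = (3.714566e+09)^(1/6) = 39.35362


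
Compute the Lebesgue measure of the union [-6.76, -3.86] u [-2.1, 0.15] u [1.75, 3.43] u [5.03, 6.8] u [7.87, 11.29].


For pairwise disjoint intervals, m(union) = sum of lengths.
= (-3.86 - -6.76) + (0.15 - -2.1) + (3.43 - 1.75) + (6.8 - 5.03) + (11.29 - 7.87)
= 2.9 + 2.25 + 1.68 + 1.77 + 3.42
= 12.02


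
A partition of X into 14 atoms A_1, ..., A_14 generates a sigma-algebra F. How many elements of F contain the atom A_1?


Each element of F is a union of some subset S of the 14 atoms.
The element contains A_1 iff A_1 is in S.
So we count subsets S of {A_1,...,A_14} with A_1 in S: choose freely among the other 13 atoms.
Count = 2^(14-1) = 2^13 = 8192.


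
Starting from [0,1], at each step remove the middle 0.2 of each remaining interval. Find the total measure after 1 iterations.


Step 1: At each step, fraction remaining = 1 - 0.2 = 0.8
Step 2: After 1 steps, measure = (0.8)^1
Step 3: Computing the power step by step:
  After step 1: 0.8
Result = 0.8


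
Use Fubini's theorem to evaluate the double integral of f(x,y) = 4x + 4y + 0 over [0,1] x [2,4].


By Fubini, integrate in x first, then y.
Step 1: Fix y, integrate over x in [0,1]:
  integral(4x + 4y + 0, x=0..1)
  = 4*(1^2 - 0^2)/2 + (4y + 0)*(1 - 0)
  = 2 + (4y + 0)*1
  = 2 + 4y + 0
  = 2 + 4y
Step 2: Integrate over y in [2,4]:
  integral(2 + 4y, y=2..4)
  = 2*2 + 4*(4^2 - 2^2)/2
  = 4 + 24
  = 28


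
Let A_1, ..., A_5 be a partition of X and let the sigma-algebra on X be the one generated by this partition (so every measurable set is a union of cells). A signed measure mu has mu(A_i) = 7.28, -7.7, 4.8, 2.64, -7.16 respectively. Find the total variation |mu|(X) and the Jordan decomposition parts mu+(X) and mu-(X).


Step 1: Every measurable set is a union of atoms (the cells / points), so a Hahn decomposition is
  obtained by grouping atoms by sign: P = union of atoms with mu > 0, N = union of the remaining atoms.
  Atoms in P (indices): 1, 3, 4;  atoms in N (indices): 2, 5
  Positive values: 7.28, 4.8, 2.64
  Negative values: -7.7, -7.16
Step 2: mu+(X) = mu(P) = sum of positive atom values = 14.72
Step 3: mu-(X) = -mu(N) = sum of |negative atom values| = 14.86
Step 4: |mu|(X) = mu+(X) + mu-(X) = 14.72 + 14.86 = 29.58


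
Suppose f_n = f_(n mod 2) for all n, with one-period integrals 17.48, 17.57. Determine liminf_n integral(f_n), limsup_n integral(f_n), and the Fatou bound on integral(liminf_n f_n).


The sequence (integral(f_n)) is periodic with period 2, repeating the values 17.48, 17.57 indefinitely.
Step 1: For a periodic sequence, every tail (a_m, a_(m+1), ...) contains all 2 period values infinitely often.
Step 2: Hence inf of every tail = min of the period values = min(17.48, 17.57) = 17.48.
        liminf_n integral(f_n) = sup over m of (inf of tail from m) = 17.48.
Step 3: Similarly sup of every tail = max of the period values = 17.57.
        limsup_n integral(f_n) = 17.57.
Step 4: Fatou's lemma: integral(liminf_n f_n) <= liminf_n integral(f_n) = 17.48.
        So the integral of the pointwise liminf is at most 17.48.


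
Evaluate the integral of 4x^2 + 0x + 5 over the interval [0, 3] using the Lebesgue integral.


The Lebesgue integral of a Riemann-integrable function agrees with the Riemann integral.
Antiderivative F(x) = (4/3)x^3 + (0/2)x^2 + 5x
F(3) = (4/3)*3^3 + (0/2)*3^2 + 5*3
     = (4/3)*27 + (0/2)*9 + 5*3
     = 36 + 0.0 + 15
     = 51
F(0) = 0.0
Integral = F(3) - F(0) = 51 - 0.0 = 51


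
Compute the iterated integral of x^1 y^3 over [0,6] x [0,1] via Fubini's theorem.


By Fubini's theorem, the double integral factors as a product of single integrals:
Step 1: integral_0^6 x^1 dx = [x^2/2] from 0 to 6
     = 6^2/2 = 18
Step 2: integral_0^1 y^3 dy = [y^4/4] from 0 to 1
     = 1^4/4 = 0.25
Step 3: Double integral = 18 * 0.25 = 4.5


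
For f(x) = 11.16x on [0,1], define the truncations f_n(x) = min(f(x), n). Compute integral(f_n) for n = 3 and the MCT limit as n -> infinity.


f(x) = 11.16x on [0,1]; f_n(x) = min(11.16x, n). At n = 3:
Step 1: f(x) reaches 3 at x = 3/11.16 = 0.268817
Step 2: integral(f_3) = integral(11.16x, 0, 0.268817) + integral(3, 0.268817, 1)
       = 11.16*0.268817^2/2 + 3*(1 - 0.268817)
       = 0.403226 + 2.193548
       = 2.596774
Step 3: As n -> infinity, f_n increases to f, so by MCT integral(f_n) -> integral(f) = 11.16/2 = 5.58.
Convergence: integral(f_3) = 2.596774 -> 5.58 as n -> infinity


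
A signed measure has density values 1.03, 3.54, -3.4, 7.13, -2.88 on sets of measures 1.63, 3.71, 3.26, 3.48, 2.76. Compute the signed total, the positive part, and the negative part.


Step 1: Compute signed measure on each set:
  Set 1: 1.03 * 1.63 = 1.6789
  Set 2: 3.54 * 3.71 = 13.1334
  Set 3: -3.4 * 3.26 = -11.084
  Set 4: 7.13 * 3.48 = 24.8124
  Set 5: -2.88 * 2.76 = -7.9488
Step 2: Total signed measure = (1.6789) + (13.1334) + (-11.084) + (24.8124) + (-7.9488)
     = 20.5919
Step 3: Positive part mu+(X) = sum of positive contributions = 39.6247
Step 4: Negative part mu-(X) = |sum of negative contributions| = 19.0328


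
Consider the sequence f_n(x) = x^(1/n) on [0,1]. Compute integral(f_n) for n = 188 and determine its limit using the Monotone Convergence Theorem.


At n = 188: f_188(x) = x^(1/188).
Step 1: integral(x^(1/188), 0, 1) = [x^(1/188+1) / (1/188+1)] from 0 to 1
     = 1 / (1/188 + 1) = 1 / ((188+1)/188) = 188/(188+1)
     = 188/189 = 0.994709
Step 2: As n -> infinity, f_n(x) = x^(1/n) -> 1 for x in (0,1], and f_n is increasing in n.
By MCT, lim_n integral(f_n) = integral(lim_n f_n) = integral(1, 0, 1) = 1.
Step 3: Verify convergence: 188/189 = 0.994709 -> 1


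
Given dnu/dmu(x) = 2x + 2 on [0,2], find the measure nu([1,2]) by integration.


nu(A) = integral_A (dnu/dmu) dmu = integral_1^2 (2x + 2) dx
Step 1: Antiderivative F(x) = (2/2)x^2 + 2x
Step 2: F(2) = (2/2)*2^2 + 2*2 = 4 + 4 = 8
Step 3: F(1) = (2/2)*1^2 + 2*1 = 1 + 2 = 3
Step 4: nu([1,2]) = F(2) - F(1) = 8 - 3 = 5


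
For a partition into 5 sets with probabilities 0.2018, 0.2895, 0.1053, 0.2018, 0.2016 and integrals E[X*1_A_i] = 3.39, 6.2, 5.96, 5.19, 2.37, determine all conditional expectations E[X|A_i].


For each cell A_i: E[X|A_i] = E[X*1_A_i] / P(A_i)
Step 1: E[X|A_1] = 3.39 / 0.2018 = 16.798811
Step 2: E[X|A_2] = 6.2 / 0.2895 = 21.416235
Step 3: E[X|A_3] = 5.96 / 0.1053 = 56.60019
Step 4: E[X|A_4] = 5.19 / 0.2018 = 25.718533
Step 5: E[X|A_5] = 2.37 / 0.2016 = 11.755952
Verification: E[X] = sum E[X*1_A_i] = 3.39 + 6.2 + 5.96 + 5.19 + 2.37 = 23.11


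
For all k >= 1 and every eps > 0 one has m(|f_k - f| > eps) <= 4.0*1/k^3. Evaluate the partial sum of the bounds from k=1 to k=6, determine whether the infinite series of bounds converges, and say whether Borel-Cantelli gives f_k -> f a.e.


Step 1: List the terms 4.0*1/k^3 for k = 1 to 6:
  k=1: 4
  k=2: 0.5
  k=3: 0.148148
  k=4: 0.0625
  k=5: 0.032
  k=6: 0.018519
Step 2: Partial sum = 4 + 0.5 + 0.148148 + 0.0625 + 0.032 + 0.018519
     = 4.761167
Step 3: The full series sum_(k>=1) 4.0*1/k^3 converges (p-series with p = 3 > 1; a constant multiple of a convergent series converges).
Step 4: Fix eps > 0. Since sum_k m(|f_k - f| > eps) < infinity, the Borel-Cantelli lemma gives
        m(limsup_k {|f_k - f| > eps}) = 0, i.e. for a.e. x, |f_k(x) - f(x)| <= eps for all large k.
        Applying this with eps = 1/j for j = 1, 2, ... and intersecting the countably many full-measure sets,
        for a.e. x we get limsup_k |f_k(x) - f(x)| <= 1/j for every j, hence f_k -> f almost everywhere.
Conclusion: series converges; Borel-Cantelli yields f_k -> f a.e.


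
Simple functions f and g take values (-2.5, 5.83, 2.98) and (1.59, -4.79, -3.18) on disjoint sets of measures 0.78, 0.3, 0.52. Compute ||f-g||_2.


Step 1: Compute differences f_i - g_i:
  -2.5 - 1.59 = -4.09
  5.83 - -4.79 = 10.62
  2.98 - -3.18 = 6.16
Step 2: Compute |diff|^2 * measure for each set:
  |-4.09|^2 * 0.78 = 16.7281 * 0.78 = 13.047918
  |10.62|^2 * 0.3 = 112.7844 * 0.3 = 33.83532
  |6.16|^2 * 0.52 = 37.9456 * 0.52 = 19.731712
Step 3: Sum = 66.61495
Step 4: ||f-g||_2 = (66.61495)^(1/2) = 8.161798


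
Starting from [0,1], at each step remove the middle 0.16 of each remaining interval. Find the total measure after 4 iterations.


Step 1: At each step, fraction remaining = 1 - 0.16 = 0.84
Step 2: After 4 steps, measure = (0.84)^4
Step 3: Computing the power step by step:
  After step 1: 0.84
  After step 2: 0.7056
  After step 3: 0.592704
  After step 4: 0.497871
Result = 0.497871


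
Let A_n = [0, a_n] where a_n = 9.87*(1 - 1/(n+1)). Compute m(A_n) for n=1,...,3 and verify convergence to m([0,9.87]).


By continuity of measure from below: if A_n increases to A, then m(A_n) -> m(A).
Here A = [0, 9.87], so m(A) = 9.87
Step 1: a_1 = 9.87*(1 - 1/2) = 4.935, m(A_1) = 4.935
Step 2: a_2 = 9.87*(1 - 1/3) = 6.58, m(A_2) = 6.58
Step 3: a_3 = 9.87*(1 - 1/4) = 7.4025, m(A_3) = 7.4025
Limit: m(A_n) -> m([0,9.87]) = 9.87


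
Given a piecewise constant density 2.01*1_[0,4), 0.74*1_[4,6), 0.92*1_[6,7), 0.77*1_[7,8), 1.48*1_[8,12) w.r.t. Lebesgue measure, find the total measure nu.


Integrate each piece of the Radon-Nikodym derivative:
Step 1: integral_0^4 2.01 dx = 2.01*(4-0) = 2.01*4 = 8.04
Step 2: integral_4^6 0.74 dx = 0.74*(6-4) = 0.74*2 = 1.48
Step 3: integral_6^7 0.92 dx = 0.92*(7-6) = 0.92*1 = 0.92
Step 4: integral_7^8 0.77 dx = 0.77*(8-7) = 0.77*1 = 0.77
Step 5: integral_8^12 1.48 dx = 1.48*(12-8) = 1.48*4 = 5.92
Total: 8.04 + 1.48 + 0.92 + 0.77 + 5.92 = 17.13


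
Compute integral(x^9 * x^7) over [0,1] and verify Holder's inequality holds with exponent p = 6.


Step 1: Exact integral of f*g = integral(x^16, 0, 1) = 1/17
     = 0.058824
Step 2: Holder bound with p=6, q=1.2:
  ||f||_p = (integral x^54 dx)^(1/6) = (1/55)^(1/6) = 0.51279
  ||g||_q = (integral x^8.4 dx)^(1/1.2) = (1/9.4)^(1/1.2) = 0.154547
Step 3: Holder bound = ||f||_p * ||g||_q = 0.51279 * 0.154547 = 0.07925
Verification: 0.058824 <= 0.07925 (Holder holds)


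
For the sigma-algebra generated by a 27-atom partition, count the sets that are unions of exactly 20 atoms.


Each element of F is a union of some subset of the 27 atoms.
Elements that are unions of exactly 20 atoms correspond to 20-element subsets of the 27 atoms.
Count = C(27, 20) = 27! / (20! * 7!) = 888030.


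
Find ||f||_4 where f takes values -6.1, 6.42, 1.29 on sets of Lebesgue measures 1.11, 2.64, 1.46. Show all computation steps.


Step 1: Compute |f_i|^4 for each value:
  |-6.1|^4 = 1384.5841
  |6.42|^4 = 1698.791629
  |1.29|^4 = 2.769229
Step 2: Multiply by measures and sum:
  1384.5841 * 1.11 = 1536.888351
  1698.791629 * 2.64 = 4484.8099
  2.769229 * 1.46 = 4.043074
Sum = 1536.888351 + 4484.8099 + 4.043074 = 6025.741326
Step 3: Take the p-th root:
||f||_4 = (6025.741326)^(1/4) = 8.810542


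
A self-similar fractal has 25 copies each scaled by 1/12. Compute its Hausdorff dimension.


For a self-similar set with N copies scaled by 1/r:
dim_H = log(N)/log(r) = log(25)/log(12)
= 3.218876/2.484907
= 1.295371


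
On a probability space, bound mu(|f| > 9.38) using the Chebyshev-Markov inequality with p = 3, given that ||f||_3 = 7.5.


Chebyshev/Markov inequality: mu(|f| > eps) <= (||f||_p / eps)^p
Step 1: ||f||_3 / eps = 7.5 / 9.38 = 0.799574
Step 2: Raise to power p = 3:
  (0.799574)^3 = 0.511182
Step 3: Therefore mu(|f| > 9.38) <= 0.511182


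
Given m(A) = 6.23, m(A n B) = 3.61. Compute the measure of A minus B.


m(A \ B) = m(A) - m(A n B)
= 6.23 - 3.61
= 2.62


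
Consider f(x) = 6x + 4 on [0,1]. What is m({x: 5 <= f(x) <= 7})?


f^(-1)([5, 7]) = {x : 5 <= 6x + 4 <= 7}
Solving: (5 - 4)/6 <= x <= (7 - 4)/6
= [0.166667, 0.5]
Intersecting with [0,1]: [0.166667, 0.5]
Measure = 0.5 - 0.166667 = 0.333333


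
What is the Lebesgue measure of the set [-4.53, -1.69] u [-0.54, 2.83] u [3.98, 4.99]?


For pairwise disjoint intervals, m(union) = sum of lengths.
= (-1.69 - -4.53) + (2.83 - -0.54) + (4.99 - 3.98)
= 2.84 + 3.37 + 1.01
= 7.22


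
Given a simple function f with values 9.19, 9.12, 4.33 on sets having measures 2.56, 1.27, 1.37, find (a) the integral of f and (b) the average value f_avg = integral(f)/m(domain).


Step 1: Integral = sum(value_i * measure_i)
= 9.19*2.56 + 9.12*1.27 + 4.33*1.37
= 23.5264 + 11.5824 + 5.9321
= 41.0409
Step 2: Total measure of domain = 2.56 + 1.27 + 1.37 = 5.2
Step 3: Average value = 41.0409 / 5.2 = 7.892481


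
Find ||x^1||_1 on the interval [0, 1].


Step 1: ||f||_1 = (integral_0^1 |x^1|^1 dx)^(1/1)
     = (integral_0^1 x^1 dx)^(1/1)
Step 2: integral_0^1 x^1 dx = [x^2/(2)] from 0 to 1 = 1^2/2
     = 1/2 = 0.5
Step 3: ||f||_1 = (0.5)^(1/1) = 0.5


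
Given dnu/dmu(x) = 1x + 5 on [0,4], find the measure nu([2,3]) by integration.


nu(A) = integral_A (dnu/dmu) dmu = integral_2^3 (1x + 5) dx
Step 1: Antiderivative F(x) = (1/2)x^2 + 5x
Step 2: F(3) = (1/2)*3^2 + 5*3 = 4.5 + 15 = 19.5
Step 3: F(2) = (1/2)*2^2 + 5*2 = 2 + 10 = 12
Step 4: nu([2,3]) = F(3) - F(2) = 19.5 - 12 = 7.5


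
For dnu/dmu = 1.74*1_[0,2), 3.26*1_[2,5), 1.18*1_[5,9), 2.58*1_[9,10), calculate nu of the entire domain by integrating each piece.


Integrate each piece of the Radon-Nikodym derivative:
Step 1: integral_0^2 1.74 dx = 1.74*(2-0) = 1.74*2 = 3.48
Step 2: integral_2^5 3.26 dx = 3.26*(5-2) = 3.26*3 = 9.78
Step 3: integral_5^9 1.18 dx = 1.18*(9-5) = 1.18*4 = 4.72
Step 4: integral_9^10 2.58 dx = 2.58*(10-9) = 2.58*1 = 2.58
Total: 3.48 + 9.78 + 4.72 + 2.58 = 20.56


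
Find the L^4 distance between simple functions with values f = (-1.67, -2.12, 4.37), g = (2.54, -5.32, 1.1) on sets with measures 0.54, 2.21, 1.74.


Step 1: Compute differences f_i - g_i:
  -1.67 - 2.54 = -4.21
  -2.12 - -5.32 = 3.2
  4.37 - 1.1 = 3.27
Step 2: Compute |diff|^4 * measure for each set:
  |-4.21|^4 * 0.54 = 314.143721 * 0.54 = 169.637609
  |3.2|^4 * 2.21 = 104.8576 * 2.21 = 231.735296
  |3.27|^4 * 1.74 = 114.33811 * 1.74 = 198.948312
Step 3: Sum = 600.321217
Step 4: ||f-g||_4 = (600.321217)^(1/4) = 4.949894


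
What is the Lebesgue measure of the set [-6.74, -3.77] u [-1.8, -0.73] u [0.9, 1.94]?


For pairwise disjoint intervals, m(union) = sum of lengths.
= (-3.77 - -6.74) + (-0.73 - -1.8) + (1.94 - 0.9)
= 2.97 + 1.07 + 1.04
= 5.08


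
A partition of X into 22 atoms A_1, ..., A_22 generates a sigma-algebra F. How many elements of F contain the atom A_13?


Each element of F is a union of some subset S of the 22 atoms.
The element contains A_13 iff A_13 is in S.
So we count subsets S of {A_1,...,A_22} with A_13 in S: choose freely among the other 21 atoms.
Count = 2^(22-1) = 2^21 = 2097152.


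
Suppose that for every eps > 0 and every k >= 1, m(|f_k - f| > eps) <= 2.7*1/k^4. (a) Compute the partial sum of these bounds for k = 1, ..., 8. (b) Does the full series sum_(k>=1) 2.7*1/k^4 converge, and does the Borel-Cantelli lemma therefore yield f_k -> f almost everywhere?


Step 1: List the terms 2.7*1/k^4 for k = 1 to 8:
  k=1: 2.7
  k=2: 0.16875
  k=3: 0.033333
  k=4: 0.010547
  k=5: 0.00432
  k=6: 0.002083
  k=7: 0.001125
  k=8: 6.591797e-04
Step 2: Partial sum = 2.7 + 0.16875 + 0.033333 + 0.010547 + 0.00432 + 0.002083 + 0.001125 + 6.591797e-04
     = 2.920817
Step 3: The full series sum_(k>=1) 2.7*1/k^4 converges (p-series with p = 4 > 1; a constant multiple of a convergent series converges).
Step 4: Fix eps > 0. Since sum_k m(|f_k - f| > eps) < infinity, the Borel-Cantelli lemma gives
        m(limsup_k {|f_k - f| > eps}) = 0, i.e. for a.e. x, |f_k(x) - f(x)| <= eps for all large k.
        Applying this with eps = 1/j for j = 1, 2, ... and intersecting the countably many full-measure sets,
        for a.e. x we get limsup_k |f_k(x) - f(x)| <= 1/j for every j, hence f_k -> f almost everywhere.
Conclusion: series converges; Borel-Cantelli yields f_k -> f a.e.


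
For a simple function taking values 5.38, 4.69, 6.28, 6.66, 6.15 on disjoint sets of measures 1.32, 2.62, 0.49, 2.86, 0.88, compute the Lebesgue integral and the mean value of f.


Step 1: Integral = sum(value_i * measure_i)
= 5.38*1.32 + 4.69*2.62 + 6.28*0.49 + 6.66*2.86 + 6.15*0.88
= 7.1016 + 12.2878 + 3.0772 + 19.0476 + 5.412
= 46.9262
Step 2: Total measure of domain = 1.32 + 2.62 + 0.49 + 2.86 + 0.88 = 8.17
Step 3: Average value = 46.9262 / 8.17 = 5.743721


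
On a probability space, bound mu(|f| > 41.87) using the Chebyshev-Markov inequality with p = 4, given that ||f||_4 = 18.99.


Chebyshev/Markov inequality: mu(|f| > eps) <= (||f||_p / eps)^p
Step 1: ||f||_4 / eps = 18.99 / 41.87 = 0.453547
Step 2: Raise to power p = 4:
  (0.453547)^4 = 0.042314
Step 3: Therefore mu(|f| > 41.87) <= 0.042314


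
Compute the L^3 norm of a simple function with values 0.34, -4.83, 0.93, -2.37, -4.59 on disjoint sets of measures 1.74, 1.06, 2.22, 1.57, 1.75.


Step 1: Compute |f_i|^3 for each value:
  |0.34|^3 = 0.039304
  |-4.83|^3 = 112.678587
  |0.93|^3 = 0.804357
  |-2.37|^3 = 13.312053
  |-4.59|^3 = 96.702579
Step 2: Multiply by measures and sum:
  0.039304 * 1.74 = 0.068389
  112.678587 * 1.06 = 119.439302
  0.804357 * 2.22 = 1.785673
  13.312053 * 1.57 = 20.899923
  96.702579 * 1.75 = 169.229513
Sum = 0.068389 + 119.439302 + 1.785673 + 20.899923 + 169.229513 = 311.4228
Step 3: Take the p-th root:
||f||_3 = (311.4228)^(1/3) = 6.778238


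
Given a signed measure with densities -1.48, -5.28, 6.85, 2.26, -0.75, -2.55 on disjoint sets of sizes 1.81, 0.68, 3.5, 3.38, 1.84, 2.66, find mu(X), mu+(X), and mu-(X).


Step 1: Compute signed measure on each set:
  Set 1: -1.48 * 1.81 = -2.6788
  Set 2: -5.28 * 0.68 = -3.5904
  Set 3: 6.85 * 3.5 = 23.975
  Set 4: 2.26 * 3.38 = 7.6388
  Set 5: -0.75 * 1.84 = -1.38
  Set 6: -2.55 * 2.66 = -6.783
Step 2: Total signed measure = (-2.6788) + (-3.5904) + (23.975) + (7.6388) + (-1.38) + (-6.783)
     = 17.1816
Step 3: Positive part mu+(X) = sum of positive contributions = 31.6138
Step 4: Negative part mu-(X) = |sum of negative contributions| = 14.4322


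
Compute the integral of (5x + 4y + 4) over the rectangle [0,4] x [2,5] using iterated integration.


By Fubini, integrate in x first, then y.
Step 1: Fix y, integrate over x in [0,4]:
  integral(5x + 4y + 4, x=0..4)
  = 5*(4^2 - 0^2)/2 + (4y + 4)*(4 - 0)
  = 40 + (4y + 4)*4
  = 40 + 16y + 16
  = 56 + 16y
Step 2: Integrate over y in [2,5]:
  integral(56 + 16y, y=2..5)
  = 56*3 + 16*(5^2 - 2^2)/2
  = 168 + 168
  = 336


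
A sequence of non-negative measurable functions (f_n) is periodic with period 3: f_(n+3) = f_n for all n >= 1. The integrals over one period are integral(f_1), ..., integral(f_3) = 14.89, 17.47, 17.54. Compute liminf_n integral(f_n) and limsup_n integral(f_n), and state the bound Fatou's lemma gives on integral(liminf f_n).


The sequence (integral(f_n)) is periodic with period 3, repeating the values 14.89, 17.47, 17.54 indefinitely.
Step 1: For a periodic sequence, every tail (a_m, a_(m+1), ...) contains all 3 period values infinitely often.
Step 2: Hence inf of every tail = min of the period values = min(14.89, 17.47, 17.54) = 14.89.
        liminf_n integral(f_n) = sup over m of (inf of tail from m) = 14.89.
Step 3: Similarly sup of every tail = max of the period values = 17.54.
        limsup_n integral(f_n) = 17.54.
Step 4: Fatou's lemma: integral(liminf_n f_n) <= liminf_n integral(f_n) = 14.89.
        So the integral of the pointwise liminf is at most 14.89.


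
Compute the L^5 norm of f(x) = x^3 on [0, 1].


Step 1: ||f||_5 = (integral_0^1 |x^3|^5 dx)^(1/5)
     = (integral_0^1 x^15 dx)^(1/5)
Step 2: integral_0^1 x^15 dx = [x^16/(16)] from 0 to 1 = 1^16/16
     = 1/16 = 0.0625
Step 3: ||f||_5 = (0.0625)^(1/5) = 0.574349


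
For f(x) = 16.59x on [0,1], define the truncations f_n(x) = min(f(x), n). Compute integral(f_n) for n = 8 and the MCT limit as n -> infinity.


f(x) = 16.59x on [0,1]; f_n(x) = min(16.59x, n). At n = 8:
Step 1: f(x) reaches 8 at x = 8/16.59 = 0.482218
Step 2: integral(f_8) = integral(16.59x, 0, 0.482218) + integral(8, 0.482218, 1)
       = 16.59*0.482218^2/2 + 8*(1 - 0.482218)
       = 1.928873 + 4.142254
       = 6.071127
Step 3: As n -> infinity, f_n increases to f, so by MCT integral(f_n) -> integral(f) = 16.59/2 = 8.295.
Convergence: integral(f_8) = 6.071127 -> 8.295 as n -> infinity


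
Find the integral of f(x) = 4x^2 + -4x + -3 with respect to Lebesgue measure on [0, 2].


The Lebesgue integral of a Riemann-integrable function agrees with the Riemann integral.
Antiderivative F(x) = (4/3)x^3 + (-4/2)x^2 + -3x
F(2) = (4/3)*2^3 + (-4/2)*2^2 + -3*2
     = (4/3)*8 + (-4/2)*4 + -3*2
     = 10.666667 + -8 + -6
     = -3.333333
F(0) = 0.0
Integral = F(2) - F(0) = -3.333333 - 0.0 = -3.333333


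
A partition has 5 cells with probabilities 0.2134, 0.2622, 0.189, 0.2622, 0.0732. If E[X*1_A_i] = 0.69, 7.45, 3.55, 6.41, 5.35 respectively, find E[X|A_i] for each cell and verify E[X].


For each cell A_i: E[X|A_i] = E[X*1_A_i] / P(A_i)
Step 1: E[X|A_1] = 0.69 / 0.2134 = 3.233365
Step 2: E[X|A_2] = 7.45 / 0.2622 = 28.413425
Step 3: E[X|A_3] = 3.55 / 0.189 = 18.783069
Step 4: E[X|A_4] = 6.41 / 0.2622 = 24.446987
Step 5: E[X|A_5] = 5.35 / 0.0732 = 73.087432
Verification: E[X] = sum E[X*1_A_i] = 0.69 + 7.45 + 3.55 + 6.41 + 5.35 = 23.45


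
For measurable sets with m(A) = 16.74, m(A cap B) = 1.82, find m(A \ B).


m(A \ B) = m(A) - m(A n B)
= 16.74 - 1.82
= 14.92


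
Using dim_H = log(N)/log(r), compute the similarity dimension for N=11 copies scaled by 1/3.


For a self-similar set with N copies scaled by 1/r:
dim_H = log(N)/log(r) = log(11)/log(3)
= 2.397895/1.098612
= 2.182658


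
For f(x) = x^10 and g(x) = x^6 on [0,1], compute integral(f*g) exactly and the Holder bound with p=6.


Step 1: Exact integral of f*g = integral(x^16, 0, 1) = 1/17
     = 0.058824
Step 2: Holder bound with p=6, q=1.2:
  ||f||_p = (integral x^60 dx)^(1/6) = (1/61)^(1/6) = 0.504017
  ||g||_q = (integral x^7.2 dx)^(1/1.2) = (1/8.2)^(1/1.2) = 0.173176
Step 3: Holder bound = ||f||_p * ||g||_q = 0.504017 * 0.173176 = 0.087284
Verification: 0.058824 <= 0.087284 (Holder holds)


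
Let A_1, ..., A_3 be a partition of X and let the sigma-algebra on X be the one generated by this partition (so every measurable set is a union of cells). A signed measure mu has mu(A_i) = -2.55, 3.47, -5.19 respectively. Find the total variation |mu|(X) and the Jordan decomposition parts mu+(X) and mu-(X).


Step 1: Every measurable set is a union of atoms (the cells / points), so a Hahn decomposition is
  obtained by grouping atoms by sign: P = union of atoms with mu > 0, N = union of the remaining atoms.
  Atoms in P (indices): 2;  atoms in N (indices): 1, 3
  Positive values: 3.47
  Negative values: -2.55, -5.19
Step 2: mu+(X) = mu(P) = sum of positive atom values = 3.47
Step 3: mu-(X) = -mu(N) = sum of |negative atom values| = 7.74
Step 4: |mu|(X) = mu+(X) + mu-(X) = 3.47 + 7.74 = 11.21


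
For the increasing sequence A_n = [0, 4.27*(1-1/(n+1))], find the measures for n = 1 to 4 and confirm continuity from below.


By continuity of measure from below: if A_n increases to A, then m(A_n) -> m(A).
Here A = [0, 4.27], so m(A) = 4.27
Step 1: a_1 = 4.27*(1 - 1/2) = 2.135, m(A_1) = 2.135
Step 2: a_2 = 4.27*(1 - 1/3) = 2.8467, m(A_2) = 2.8467
Step 3: a_3 = 4.27*(1 - 1/4) = 3.2025, m(A_3) = 3.2025
Step 4: a_4 = 4.27*(1 - 1/5) = 3.416, m(A_4) = 3.416
Limit: m(A_n) -> m([0,4.27]) = 4.27


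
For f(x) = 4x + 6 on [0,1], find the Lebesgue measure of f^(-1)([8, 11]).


f^(-1)([8, 11]) = {x : 8 <= 4x + 6 <= 11}
Solving: (8 - 6)/4 <= x <= (11 - 6)/4
= [0.5, 1.25]
Intersecting with [0,1]: [0.5, 1]
Measure = 1 - 0.5 = 0.5


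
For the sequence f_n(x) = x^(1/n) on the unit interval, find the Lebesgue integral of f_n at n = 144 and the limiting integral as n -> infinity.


At n = 144: f_144(x) = x^(1/144).
Step 1: integral(x^(1/144), 0, 1) = [x^(1/144+1) / (1/144+1)] from 0 to 1
     = 1 / (1/144 + 1) = 1 / ((144+1)/144) = 144/(144+1)
     = 144/145 = 0.993103
Step 2: As n -> infinity, f_n(x) = x^(1/n) -> 1 for x in (0,1], and f_n is increasing in n.
By MCT, lim_n integral(f_n) = integral(lim_n f_n) = integral(1, 0, 1) = 1.
Step 3: Verify convergence: 144/145 = 0.993103 -> 1


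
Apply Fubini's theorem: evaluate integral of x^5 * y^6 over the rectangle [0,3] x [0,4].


By Fubini's theorem, the double integral factors as a product of single integrals:
Step 1: integral_0^3 x^5 dx = [x^6/6] from 0 to 3
     = 3^6/6 = 121.5
Step 2: integral_0^4 y^6 dy = [y^7/7] from 0 to 4
     = 4^7/7 = 2340.571429
Step 3: Double integral = 121.5 * 2340.571429 = 284379.428571


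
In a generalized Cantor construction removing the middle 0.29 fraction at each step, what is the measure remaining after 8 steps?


Step 1: At each step, fraction remaining = 1 - 0.29 = 0.71
Step 2: After 8 steps, measure = (0.71)^8
Result = 0.064575


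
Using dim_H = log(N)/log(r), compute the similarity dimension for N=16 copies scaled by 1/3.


For a self-similar set with N copies scaled by 1/r:
dim_H = log(N)/log(r) = log(16)/log(3)
= 2.772589/1.098612
= 2.523719


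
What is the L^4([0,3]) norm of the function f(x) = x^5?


Step 1: ||f||_4 = (integral_0^3 |x^5|^4 dx)^(1/4)
     = (integral_0^3 x^20 dx)^(1/4)
Step 2: integral_0^3 x^20 dx = [x^21/(21)] from 0 to 3 = 3^21/21
     = 10460353203/21 = 4.981121e+08
Step 3: ||f||_4 = (4.981121e+08)^(1/4) = 149.393521


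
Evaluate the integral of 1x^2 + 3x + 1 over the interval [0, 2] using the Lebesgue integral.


The Lebesgue integral of a Riemann-integrable function agrees with the Riemann integral.
Antiderivative F(x) = (1/3)x^3 + (3/2)x^2 + 1x
F(2) = (1/3)*2^3 + (3/2)*2^2 + 1*2
     = (1/3)*8 + (3/2)*4 + 1*2
     = 2.666667 + 6 + 2
     = 10.666667
F(0) = 0.0
Integral = F(2) - F(0) = 10.666667 - 0.0 = 10.666667


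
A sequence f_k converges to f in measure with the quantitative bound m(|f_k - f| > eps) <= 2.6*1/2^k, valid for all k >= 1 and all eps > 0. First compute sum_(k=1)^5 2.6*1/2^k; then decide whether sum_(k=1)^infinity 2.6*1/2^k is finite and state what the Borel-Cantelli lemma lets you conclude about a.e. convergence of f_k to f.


Step 1: List the terms 2.6*1/2^k for k = 1 to 5:
  k=1: 1.3
  k=2: 0.65
  k=3: 0.325
  k=4: 0.1625
  k=5: 0.08125
Step 2: Partial sum = 1.3 + 0.65 + 0.325 + 0.1625 + 0.08125
     = 2.51875
Step 3: The full series sum_(k>=1) 2.6*1/2^k converges (geometric series with ratio 1/2 < 1; a constant multiple of a convergent series converges).
Step 4: Fix eps > 0. Since sum_k m(|f_k - f| > eps) < infinity, the Borel-Cantelli lemma gives
        m(limsup_k {|f_k - f| > eps}) = 0, i.e. for a.e. x, |f_k(x) - f(x)| <= eps for all large k.
        Applying this with eps = 1/j for j = 1, 2, ... and intersecting the countably many full-measure sets,
        for a.e. x we get limsup_k |f_k(x) - f(x)| <= 1/j for every j, hence f_k -> f almost everywhere.
Conclusion: series converges; Borel-Cantelli yields f_k -> f a.e.


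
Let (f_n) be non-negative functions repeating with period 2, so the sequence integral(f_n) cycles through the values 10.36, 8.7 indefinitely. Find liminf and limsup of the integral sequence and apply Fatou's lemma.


The sequence (integral(f_n)) is periodic with period 2, repeating the values 10.36, 8.7 indefinitely.
Step 1: For a periodic sequence, every tail (a_m, a_(m+1), ...) contains all 2 period values infinitely often.
Step 2: Hence inf of every tail = min of the period values = min(10.36, 8.7) = 8.7.
        liminf_n integral(f_n) = sup over m of (inf of tail from m) = 8.7.
Step 3: Similarly sup of every tail = max of the period values = 10.36.
        limsup_n integral(f_n) = 10.36.
Step 4: Fatou's lemma: integral(liminf_n f_n) <= liminf_n integral(f_n) = 8.7.
        So the integral of the pointwise liminf is at most 8.7.


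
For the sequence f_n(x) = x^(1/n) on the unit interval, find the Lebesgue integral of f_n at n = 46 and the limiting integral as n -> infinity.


At n = 46: f_46(x) = x^(1/46).
Step 1: integral(x^(1/46), 0, 1) = [x^(1/46+1) / (1/46+1)] from 0 to 1
     = 1 / (1/46 + 1) = 1 / ((46+1)/46) = 46/(46+1)
     = 46/47 = 0.978723
Step 2: As n -> infinity, f_n(x) = x^(1/n) -> 1 for x in (0,1], and f_n is increasing in n.
By MCT, lim_n integral(f_n) = integral(lim_n f_n) = integral(1, 0, 1) = 1.
Step 3: Verify convergence: 46/47 = 0.978723 -> 1


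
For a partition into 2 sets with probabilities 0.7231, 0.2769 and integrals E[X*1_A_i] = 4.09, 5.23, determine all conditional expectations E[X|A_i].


For each cell A_i: E[X|A_i] = E[X*1_A_i] / P(A_i)
Step 1: E[X|A_1] = 4.09 / 0.7231 = 5.656202
Step 2: E[X|A_2] = 5.23 / 0.2769 = 18.887685
Verification: E[X] = sum E[X*1_A_i] = 4.09 + 5.23 = 9.32


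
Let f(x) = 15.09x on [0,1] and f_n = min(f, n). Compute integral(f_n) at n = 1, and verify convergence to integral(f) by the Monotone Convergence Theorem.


f(x) = 15.09x on [0,1]; f_n(x) = min(15.09x, n). At n = 1:
Step 1: f(x) reaches 1 at x = 1/15.09 = 0.066269
Step 2: integral(f_1) = integral(15.09x, 0, 0.066269) + integral(1, 0.066269, 1)
       = 15.09*0.066269^2/2 + 1*(1 - 0.066269)
       = 0.033135 + 0.933731
       = 0.966865
Step 3: As n -> infinity, f_n increases to f, so by MCT integral(f_n) -> integral(f) = 15.09/2 = 7.545.
Convergence: integral(f_1) = 0.966865 -> 7.545 as n -> infinity


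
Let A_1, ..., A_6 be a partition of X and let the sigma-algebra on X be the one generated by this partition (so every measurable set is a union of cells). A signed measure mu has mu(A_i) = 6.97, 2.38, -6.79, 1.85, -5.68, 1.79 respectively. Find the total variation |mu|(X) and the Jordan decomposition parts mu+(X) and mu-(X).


Step 1: Every measurable set is a union of atoms (the cells / points), so a Hahn decomposition is
  obtained by grouping atoms by sign: P = union of atoms with mu > 0, N = union of the remaining atoms.
  Atoms in P (indices): 1, 2, 4, 6;  atoms in N (indices): 3, 5
  Positive values: 6.97, 2.38, 1.85, 1.79
  Negative values: -6.79, -5.68
Step 2: mu+(X) = mu(P) = sum of positive atom values = 12.99
Step 3: mu-(X) = -mu(N) = sum of |negative atom values| = 12.47
Step 4: |mu|(X) = mu+(X) + mu-(X) = 12.99 + 12.47 = 25.46


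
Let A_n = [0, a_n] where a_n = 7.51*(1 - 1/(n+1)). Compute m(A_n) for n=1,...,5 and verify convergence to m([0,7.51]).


By continuity of measure from below: if A_n increases to A, then m(A_n) -> m(A).
Here A = [0, 7.51], so m(A) = 7.51
Step 1: a_1 = 7.51*(1 - 1/2) = 3.755, m(A_1) = 3.755
Step 2: a_2 = 7.51*(1 - 1/3) = 5.0067, m(A_2) = 5.0067
Step 3: a_3 = 7.51*(1 - 1/4) = 5.6325, m(A_3) = 5.6325
Step 4: a_4 = 7.51*(1 - 1/5) = 6.008, m(A_4) = 6.008
Step 5: a_5 = 7.51*(1 - 1/6) = 6.2583, m(A_5) = 6.2583
Limit: m(A_n) -> m([0,7.51]) = 7.51


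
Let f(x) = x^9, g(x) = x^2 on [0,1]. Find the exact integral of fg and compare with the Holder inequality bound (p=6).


Step 1: Exact integral of f*g = integral(x^11, 0, 1) = 1/12
     = 0.083333
Step 2: Holder bound with p=6, q=1.2:
  ||f||_p = (integral x^54 dx)^(1/6) = (1/55)^(1/6) = 0.51279
  ||g||_q = (integral x^2.4 dx)^(1/1.2) = (1/3.4)^(1/1.2) = 0.360662
Step 3: Holder bound = ||f||_p * ||g||_q = 0.51279 * 0.360662 = 0.184944
Verification: 0.083333 <= 0.184944 (Holder holds)


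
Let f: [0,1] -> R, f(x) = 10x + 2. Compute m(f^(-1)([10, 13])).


f^(-1)([10, 13]) = {x : 10 <= 10x + 2 <= 13}
Solving: (10 - 2)/10 <= x <= (13 - 2)/10
= [0.8, 1.1]
Intersecting with [0,1]: [0.8, 1]
Measure = 1 - 0.8 = 0.2


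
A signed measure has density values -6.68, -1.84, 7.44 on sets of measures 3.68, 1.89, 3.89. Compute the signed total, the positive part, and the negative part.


Step 1: Compute signed measure on each set:
  Set 1: -6.68 * 3.68 = -24.5824
  Set 2: -1.84 * 1.89 = -3.4776
  Set 3: 7.44 * 3.89 = 28.9416
Step 2: Total signed measure = (-24.5824) + (-3.4776) + (28.9416)
     = 0.8816
Step 3: Positive part mu+(X) = sum of positive contributions = 28.9416
Step 4: Negative part mu-(X) = |sum of negative contributions| = 28.06


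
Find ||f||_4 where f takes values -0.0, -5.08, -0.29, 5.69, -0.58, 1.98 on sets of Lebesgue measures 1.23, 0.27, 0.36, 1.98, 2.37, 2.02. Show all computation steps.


Step 1: Compute |f_i|^4 for each value:
  |-0.0|^4 = 0.0
  |-5.08|^4 = 665.970281
  |-0.29|^4 = 0.007073
  |5.69|^4 = 1048.211851
  |-0.58|^4 = 0.113165
  |1.98|^4 = 15.369536
Step 2: Multiply by measures and sum:
  0.0 * 1.23 = 0.0
  665.970281 * 0.27 = 179.811976
  0.007073 * 0.36 = 0.002546
  1048.211851 * 1.98 = 2075.459465
  0.113165 * 2.37 = 0.268201
  15.369536 * 2.02 = 31.046463
Sum = 0.0 + 179.811976 + 0.002546 + 2075.459465 + 0.268201 + 31.046463 = 2286.588651
Step 3: Take the p-th root:
||f||_4 = (2286.588651)^(1/4) = 6.915077


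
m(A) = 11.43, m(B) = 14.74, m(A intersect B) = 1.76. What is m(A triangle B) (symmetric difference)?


m(A Delta B) = m(A) + m(B) - 2*m(A n B)
= 11.43 + 14.74 - 2*1.76
= 11.43 + 14.74 - 3.52
= 22.65


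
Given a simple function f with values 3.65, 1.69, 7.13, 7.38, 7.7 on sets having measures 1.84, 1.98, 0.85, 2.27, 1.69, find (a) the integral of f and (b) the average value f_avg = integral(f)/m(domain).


Step 1: Integral = sum(value_i * measure_i)
= 3.65*1.84 + 1.69*1.98 + 7.13*0.85 + 7.38*2.27 + 7.7*1.69
= 6.716 + 3.3462 + 6.0605 + 16.7526 + 13.013
= 45.8883
Step 2: Total measure of domain = 1.84 + 1.98 + 0.85 + 2.27 + 1.69 = 8.63
Step 3: Average value = 45.8883 / 8.63 = 5.3173


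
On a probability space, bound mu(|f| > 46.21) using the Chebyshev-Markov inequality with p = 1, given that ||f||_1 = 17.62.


Chebyshev/Markov inequality: mu(|f| > eps) <= (||f||_p / eps)^p
Step 1: ||f||_1 / eps = 17.62 / 46.21 = 0.381303
Step 2: Raise to power p = 1:
  (0.381303)^1 = 0.381303
Step 3: Therefore mu(|f| > 46.21) <= 0.381303


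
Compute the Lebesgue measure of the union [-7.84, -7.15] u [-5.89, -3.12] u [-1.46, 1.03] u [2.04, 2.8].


For pairwise disjoint intervals, m(union) = sum of lengths.
= (-7.15 - -7.84) + (-3.12 - -5.89) + (1.03 - -1.46) + (2.8 - 2.04)
= 0.69 + 2.77 + 2.49 + 0.76
= 6.71


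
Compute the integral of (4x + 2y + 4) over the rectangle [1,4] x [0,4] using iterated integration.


By Fubini, integrate in x first, then y.
Step 1: Fix y, integrate over x in [1,4]:
  integral(4x + 2y + 4, x=1..4)
  = 4*(4^2 - 1^2)/2 + (2y + 4)*(4 - 1)
  = 30 + (2y + 4)*3
  = 30 + 6y + 12
  = 42 + 6y
Step 2: Integrate over y in [0,4]:
  integral(42 + 6y, y=0..4)
  = 42*4 + 6*(4^2 - 0^2)/2
  = 168 + 48
  = 216


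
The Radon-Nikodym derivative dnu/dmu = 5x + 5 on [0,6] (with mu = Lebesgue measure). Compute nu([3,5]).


nu(A) = integral_A (dnu/dmu) dmu = integral_3^5 (5x + 5) dx
Step 1: Antiderivative F(x) = (5/2)x^2 + 5x
Step 2: F(5) = (5/2)*5^2 + 5*5 = 62.5 + 25 = 87.5
Step 3: F(3) = (5/2)*3^2 + 5*3 = 22.5 + 15 = 37.5
Step 4: nu([3,5]) = F(5) - F(3) = 87.5 - 37.5 = 50


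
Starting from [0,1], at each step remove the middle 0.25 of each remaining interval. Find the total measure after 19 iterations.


Step 1: At each step, fraction remaining = 1 - 0.25 = 0.75
Step 2: After 19 steps, measure = (0.75)^19
Result = 0.004228


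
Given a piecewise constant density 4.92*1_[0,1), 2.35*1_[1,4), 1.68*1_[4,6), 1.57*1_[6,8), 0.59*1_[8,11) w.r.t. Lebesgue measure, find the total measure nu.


Integrate each piece of the Radon-Nikodym derivative:
Step 1: integral_0^1 4.92 dx = 4.92*(1-0) = 4.92*1 = 4.92
Step 2: integral_1^4 2.35 dx = 2.35*(4-1) = 2.35*3 = 7.05
Step 3: integral_4^6 1.68 dx = 1.68*(6-4) = 1.68*2 = 3.36
Step 4: integral_6^8 1.57 dx = 1.57*(8-6) = 1.57*2 = 3.14
Step 5: integral_8^11 0.59 dx = 0.59*(11-8) = 0.59*3 = 1.77
Total: 4.92 + 7.05 + 3.36 + 3.14 + 1.77 = 20.24


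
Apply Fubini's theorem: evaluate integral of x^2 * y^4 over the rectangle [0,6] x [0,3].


By Fubini's theorem, the double integral factors as a product of single integrals:
Step 1: integral_0^6 x^2 dx = [x^3/3] from 0 to 6
     = 6^3/3 = 72
Step 2: integral_0^3 y^4 dy = [y^5/5] from 0 to 3
     = 3^5/5 = 48.6
Step 3: Double integral = 72 * 48.6 = 3499.2


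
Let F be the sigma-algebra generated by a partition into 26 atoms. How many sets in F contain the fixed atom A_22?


Each element of F is a union of some subset S of the 26 atoms.
The element contains A_22 iff A_22 is in S.
So we count subsets S of {A_1,...,A_26} with A_22 in S: choose freely among the other 25 atoms.
Count = 2^(26-1) = 2^25 = 33554432.


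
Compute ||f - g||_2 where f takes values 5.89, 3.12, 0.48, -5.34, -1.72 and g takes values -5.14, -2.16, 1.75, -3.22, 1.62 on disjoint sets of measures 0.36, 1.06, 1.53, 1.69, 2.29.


Step 1: Compute differences f_i - g_i:
  5.89 - -5.14 = 11.03
  3.12 - -2.16 = 5.28
  0.48 - 1.75 = -1.27
  -5.34 - -3.22 = -2.12
  -1.72 - 1.62 = -3.34
Step 2: Compute |diff|^2 * measure for each set:
  |11.03|^2 * 0.36 = 121.6609 * 0.36 = 43.797924
  |5.28|^2 * 1.06 = 27.8784 * 1.06 = 29.551104
  |-1.27|^2 * 1.53 = 1.6129 * 1.53 = 2.467737
  |-2.12|^2 * 1.69 = 4.4944 * 1.69 = 7.595536
  |-3.34|^2 * 2.29 = 11.1556 * 2.29 = 25.546324
Step 3: Sum = 108.958625
Step 4: ||f-g||_2 = (108.958625)^(1/2) = 10.438325


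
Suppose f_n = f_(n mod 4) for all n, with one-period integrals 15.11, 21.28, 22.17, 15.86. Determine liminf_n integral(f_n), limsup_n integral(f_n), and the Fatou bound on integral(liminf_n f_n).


The sequence (integral(f_n)) is periodic with period 4, repeating the values 15.11, 21.28, 22.17, 15.86 indefinitely.
Step 1: For a periodic sequence, every tail (a_m, a_(m+1), ...) contains all 4 period values infinitely often.
Step 2: Hence inf of every tail = min of the period values = min(15.11, 21.28, 22.17, 15.86) = 15.11.
        liminf_n integral(f_n) = sup over m of (inf of tail from m) = 15.11.
Step 3: Similarly sup of every tail = max of the period values = 22.17.
        limsup_n integral(f_n) = 22.17.
Step 4: Fatou's lemma: integral(liminf_n f_n) <= liminf_n integral(f_n) = 15.11.
        So the integral of the pointwise liminf is at most 15.11.


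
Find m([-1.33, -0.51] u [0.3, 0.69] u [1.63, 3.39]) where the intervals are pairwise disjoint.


For pairwise disjoint intervals, m(union) = sum of lengths.
= (-0.51 - -1.33) + (0.69 - 0.3) + (3.39 - 1.63)
= 0.82 + 0.39 + 1.76
= 2.97


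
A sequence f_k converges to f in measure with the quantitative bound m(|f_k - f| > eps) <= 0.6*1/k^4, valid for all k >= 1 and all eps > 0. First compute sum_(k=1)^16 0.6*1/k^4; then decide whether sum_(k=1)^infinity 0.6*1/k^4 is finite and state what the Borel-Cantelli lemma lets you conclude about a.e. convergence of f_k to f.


Step 1: List the terms 0.6*1/k^4 for k = 1 to 16:
  k=1: 0.6
  k=2: 0.0375
  k=3: 0.007407
  k=4: 0.002344
  k=5: 9.600000e-04
  k=6: 4.629630e-04
  k=7: 2.498959e-04
  k=8: 1.464844e-04
  k=9: 9.144947e-05
  k=10: 6.000000e-05
  k=11: 4.098081e-05
  k=12: 2.893519e-05
  k=13: 2.100767e-05
  k=14: 1.561849e-05
  k=15: 1.185185e-05
  k=16: 9.155273e-06
Step 2: Partial sum = 0.6 + 0.0375 + 0.007407 + 0.002344 + 9.600000e-04 + 4.629630e-04 + 2.498959e-04 + 1.464844e-04 + 9.144947e-05 + 6.000000e-05 + 4.098081e-05 + 2.893519e-05 + 2.100767e-05 + 1.561849e-05 + 1.185185e-05 + 9.155273e-06
     = 0.649349
Step 3: The full series sum_(k>=1) 0.6*1/k^4 converges (p-series with p = 4 > 1; a constant multiple of a convergent series converges).
Step 4: Fix eps > 0. Since sum_k m(|f_k - f| > eps) < infinity, the Borel-Cantelli lemma gives
        m(limsup_k {|f_k - f| > eps}) = 0, i.e. for a.e. x, |f_k(x) - f(x)| <= eps for all large k.
        Applying this with eps = 1/j for j = 1, 2, ... and intersecting the countably many full-measure sets,
        for a.e. x we get limsup_k |f_k(x) - f(x)| <= 1/j for every j, hence f_k -> f almost everywhere.
Conclusion: series converges; Borel-Cantelli yields f_k -> f a.e.
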